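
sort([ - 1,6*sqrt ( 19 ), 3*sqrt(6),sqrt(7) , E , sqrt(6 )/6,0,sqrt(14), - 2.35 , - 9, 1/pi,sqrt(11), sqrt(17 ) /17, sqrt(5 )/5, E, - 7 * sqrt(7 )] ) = [-7*sqrt( 7),-9, - 2.35, -1,0,sqrt(17)/17,1/pi, sqrt ( 6) /6 , sqrt(5) /5,sqrt(7 ),E,E, sqrt(11),  sqrt ( 14 ),3*sqrt( 6),6*sqrt(19 )] 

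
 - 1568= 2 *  (- 784)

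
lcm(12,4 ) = 12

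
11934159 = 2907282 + 9026877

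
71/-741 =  - 71/741 =- 0.10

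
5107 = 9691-4584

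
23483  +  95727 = 119210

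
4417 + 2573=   6990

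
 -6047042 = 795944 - 6842986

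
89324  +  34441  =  123765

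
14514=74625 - 60111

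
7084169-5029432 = 2054737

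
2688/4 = 672= 672.00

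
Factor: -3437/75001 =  - 7^1* 179^( - 1)*419^( - 1 )*491^1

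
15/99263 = 15/99263 = 0.00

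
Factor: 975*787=3^1*5^2*13^1*787^1 = 767325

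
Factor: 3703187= 3703187^1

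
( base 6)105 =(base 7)56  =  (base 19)23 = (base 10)41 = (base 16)29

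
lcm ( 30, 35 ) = 210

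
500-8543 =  - 8043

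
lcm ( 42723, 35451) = 1666197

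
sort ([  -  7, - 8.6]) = [  -  8.6, - 7]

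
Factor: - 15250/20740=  - 2^( - 1 )*5^2 * 17^(-1) = - 25/34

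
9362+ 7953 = 17315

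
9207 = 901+8306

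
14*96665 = 1353310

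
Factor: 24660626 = 2^1*12330313^1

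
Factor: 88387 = 13^2*523^1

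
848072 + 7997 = 856069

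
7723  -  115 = 7608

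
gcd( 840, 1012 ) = 4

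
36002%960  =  482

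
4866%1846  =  1174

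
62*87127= 5401874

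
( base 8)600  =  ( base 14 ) 1d6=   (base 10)384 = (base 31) CC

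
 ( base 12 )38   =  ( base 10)44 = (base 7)62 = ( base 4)230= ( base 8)54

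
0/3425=0 = 0.00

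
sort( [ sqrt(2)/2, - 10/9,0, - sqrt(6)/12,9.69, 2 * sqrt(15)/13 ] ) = [ - 10/9 , - sqrt( 6) /12, 0,2*sqrt(15)/13,sqrt (2)/2, 9.69]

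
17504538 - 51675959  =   - 34171421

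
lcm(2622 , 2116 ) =120612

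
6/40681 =6/40681 = 0.00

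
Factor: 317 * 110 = 34870  =  2^1  *  5^1*11^1*317^1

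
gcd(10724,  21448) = 10724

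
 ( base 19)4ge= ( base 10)1762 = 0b11011100010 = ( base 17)61b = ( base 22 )3e2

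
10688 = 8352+2336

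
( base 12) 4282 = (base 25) bgn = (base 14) 2934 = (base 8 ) 16202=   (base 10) 7298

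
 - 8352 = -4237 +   -  4115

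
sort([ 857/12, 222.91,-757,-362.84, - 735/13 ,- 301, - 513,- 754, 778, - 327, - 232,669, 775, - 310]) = [ - 757, - 754,  -  513,- 362.84,-327 , - 310, - 301, - 232, - 735/13,857/12, 222.91, 669, 775, 778] 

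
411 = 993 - 582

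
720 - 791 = -71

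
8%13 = 8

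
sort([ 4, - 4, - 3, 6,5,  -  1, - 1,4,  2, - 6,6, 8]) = [ -6, - 4,  -  3, - 1, - 1, 2,4, 4,5,6,6,  8 ]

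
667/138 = 29/6 = 4.83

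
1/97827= 1/97827 = 0.00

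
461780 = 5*92356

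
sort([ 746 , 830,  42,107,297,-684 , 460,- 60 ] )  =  [ - 684,- 60 , 42,107,297,460,746,  830 ]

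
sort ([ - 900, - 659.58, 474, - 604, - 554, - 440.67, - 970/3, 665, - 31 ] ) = [ - 900, - 659.58 , - 604, - 554, - 440.67, -970/3, - 31, 474,665 ] 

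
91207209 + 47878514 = 139085723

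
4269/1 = 4269 = 4269.00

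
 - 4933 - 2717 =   -  7650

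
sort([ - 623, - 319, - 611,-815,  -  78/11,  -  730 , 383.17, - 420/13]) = [  -  815, - 730,-623, - 611, - 319, - 420/13, - 78/11  ,  383.17]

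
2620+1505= 4125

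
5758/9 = 5758/9= 639.78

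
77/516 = 77/516 = 0.15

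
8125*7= 56875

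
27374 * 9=246366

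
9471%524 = 39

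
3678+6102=9780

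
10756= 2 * 5378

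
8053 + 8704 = 16757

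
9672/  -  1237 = - 8 + 224/1237 =-7.82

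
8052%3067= 1918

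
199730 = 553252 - 353522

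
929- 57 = 872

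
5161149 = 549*9401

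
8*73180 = 585440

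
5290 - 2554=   2736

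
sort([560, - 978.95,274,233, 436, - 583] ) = [ - 978.95,  -  583,233,  274,436, 560 ] 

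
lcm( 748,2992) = 2992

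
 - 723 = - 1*723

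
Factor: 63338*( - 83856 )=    -5311271328=- 2^5*3^1*11^1*1747^1*  2879^1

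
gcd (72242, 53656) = 2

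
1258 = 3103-1845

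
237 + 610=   847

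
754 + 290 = 1044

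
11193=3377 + 7816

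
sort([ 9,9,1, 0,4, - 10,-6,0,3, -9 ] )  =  [ -10, - 9,  -  6, 0,0, 1,3,4,9,9] 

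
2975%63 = 14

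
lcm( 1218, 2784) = 19488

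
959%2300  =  959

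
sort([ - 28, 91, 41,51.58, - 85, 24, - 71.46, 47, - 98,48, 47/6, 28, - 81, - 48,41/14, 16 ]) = [ - 98, - 85, - 81,-71.46, - 48, - 28, 41/14, 47/6,  16, 24, 28,41, 47,48,51.58, 91]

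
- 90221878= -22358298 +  - 67863580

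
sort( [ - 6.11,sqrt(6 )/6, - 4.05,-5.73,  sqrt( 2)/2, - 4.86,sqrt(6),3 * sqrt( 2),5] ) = [ - 6.11 , - 5.73, - 4.86, - 4.05,sqrt( 6)/6,sqrt( 2)/2,sqrt(6),  3*sqrt(2),5]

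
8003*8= 64024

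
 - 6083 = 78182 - 84265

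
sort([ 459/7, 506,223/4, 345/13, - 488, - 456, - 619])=[ - 619, - 488, - 456,345/13,223/4,459/7,506]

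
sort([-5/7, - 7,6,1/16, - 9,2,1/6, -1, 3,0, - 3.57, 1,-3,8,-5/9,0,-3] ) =[- 9,-7, - 3.57, - 3, - 3, - 1, - 5/7, - 5/9,0,0, 1/16,1/6, 1,2,3,6,8 ]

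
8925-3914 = 5011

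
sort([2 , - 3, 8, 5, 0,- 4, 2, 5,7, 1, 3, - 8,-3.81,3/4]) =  [ - 8, - 4, - 3.81, - 3,0, 3/4, 1, 2,2,  3, 5,5, 7,8 ]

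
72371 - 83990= -11619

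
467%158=151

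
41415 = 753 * 55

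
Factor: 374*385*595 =85674050  =  2^1 * 5^2*7^2  *11^2*17^2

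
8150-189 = 7961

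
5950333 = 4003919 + 1946414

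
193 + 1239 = 1432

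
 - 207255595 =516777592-724033187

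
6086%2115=1856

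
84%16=4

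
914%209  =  78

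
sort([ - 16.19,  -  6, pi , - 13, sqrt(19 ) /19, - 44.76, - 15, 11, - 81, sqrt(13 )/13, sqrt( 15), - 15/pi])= [ - 81, - 44.76, - 16.19,-15, - 13, - 6, - 15/pi,sqrt( 19) /19,  sqrt(13 ) /13,pi, sqrt( 15 ),  11]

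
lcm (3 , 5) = 15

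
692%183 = 143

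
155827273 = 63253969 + 92573304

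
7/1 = 7= 7.00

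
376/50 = 188/25= 7.52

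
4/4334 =2/2167  =  0.00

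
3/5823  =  1/1941 = 0.00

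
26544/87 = 8848/29 = 305.10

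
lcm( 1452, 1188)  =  13068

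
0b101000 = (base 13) 31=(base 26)1E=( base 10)40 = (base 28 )1c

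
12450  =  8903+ 3547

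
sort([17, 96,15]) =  [ 15,17, 96]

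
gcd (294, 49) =49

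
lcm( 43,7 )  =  301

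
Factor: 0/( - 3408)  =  0^1 = 0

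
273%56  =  49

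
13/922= 13/922 = 0.01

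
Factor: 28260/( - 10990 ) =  - 18/7 = - 2^1*3^2*7^( - 1)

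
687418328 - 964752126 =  - 277333798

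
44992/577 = 44992/577=77.98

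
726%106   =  90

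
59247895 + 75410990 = 134658885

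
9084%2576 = 1356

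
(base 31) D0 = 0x193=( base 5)3103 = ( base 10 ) 403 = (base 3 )112221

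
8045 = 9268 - 1223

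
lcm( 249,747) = 747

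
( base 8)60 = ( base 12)40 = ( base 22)24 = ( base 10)48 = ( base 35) 1d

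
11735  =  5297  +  6438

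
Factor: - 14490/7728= -15/8  =  -2^( - 3)*3^1*5^1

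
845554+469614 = 1315168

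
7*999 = 6993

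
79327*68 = 5394236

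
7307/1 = 7307 = 7307.00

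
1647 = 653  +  994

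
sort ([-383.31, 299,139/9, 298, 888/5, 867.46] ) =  [-383.31,139/9, 888/5,298, 299, 867.46]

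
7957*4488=35711016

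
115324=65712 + 49612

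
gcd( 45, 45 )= 45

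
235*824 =193640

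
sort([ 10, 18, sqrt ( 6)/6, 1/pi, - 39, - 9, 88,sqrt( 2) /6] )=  [ - 39, - 9, sqrt(2) /6,1/pi, sqrt( 6)/6,10, 18 , 88] 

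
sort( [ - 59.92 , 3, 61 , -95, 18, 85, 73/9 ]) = [ - 95, - 59.92, 3, 73/9, 18, 61, 85]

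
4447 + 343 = 4790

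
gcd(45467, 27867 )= 1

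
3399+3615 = 7014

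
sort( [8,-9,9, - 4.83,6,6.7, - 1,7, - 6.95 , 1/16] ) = [ - 9, - 6.95, - 4.83, - 1,1/16, 6,6.7, 7,  8, 9]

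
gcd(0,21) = 21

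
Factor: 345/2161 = 3^1 * 5^1 * 23^1*2161^( - 1 )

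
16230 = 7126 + 9104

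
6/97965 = 2/32655 = 0.00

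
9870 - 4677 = 5193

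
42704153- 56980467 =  - 14276314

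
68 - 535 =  - 467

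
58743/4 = 58743/4  =  14685.75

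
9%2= 1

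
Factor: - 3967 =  - 3967^1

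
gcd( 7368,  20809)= 1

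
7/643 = 7/643=0.01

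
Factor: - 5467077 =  - 3^2*7^4*11^1 * 23^1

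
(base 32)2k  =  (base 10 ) 84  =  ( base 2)1010100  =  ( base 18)4C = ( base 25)39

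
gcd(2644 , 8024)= 4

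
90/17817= 30/5939 = 0.01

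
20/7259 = 20/7259=0.00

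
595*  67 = 39865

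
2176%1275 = 901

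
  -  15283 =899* ( - 17)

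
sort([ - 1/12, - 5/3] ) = [- 5/3,-1/12 ] 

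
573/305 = 1+268/305=1.88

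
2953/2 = 2953/2 =1476.50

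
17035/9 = 1892 + 7/9 = 1892.78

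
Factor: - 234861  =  -3^1*11^2*647^1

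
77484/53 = 77484/53 = 1461.96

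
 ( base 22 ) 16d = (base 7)1556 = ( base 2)1001110101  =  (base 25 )104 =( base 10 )629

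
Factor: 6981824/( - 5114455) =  - 2^6*5^( - 1 )*43^2*59^1*1022891^ ( - 1)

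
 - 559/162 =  - 559/162=- 3.45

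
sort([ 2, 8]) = [ 2,  8 ]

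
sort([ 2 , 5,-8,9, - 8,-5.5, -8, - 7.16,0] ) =[ - 8 , - 8  ,  -  8, - 7.16, - 5.5,0,2,5,9 ]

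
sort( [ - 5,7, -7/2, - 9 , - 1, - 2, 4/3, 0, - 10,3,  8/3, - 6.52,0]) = [ - 10, - 9 ,- 6.52, - 5, - 7/2, - 2,-1, 0,  0,4/3, 8/3, 3 , 7 ]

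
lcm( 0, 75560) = 0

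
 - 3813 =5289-9102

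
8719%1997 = 731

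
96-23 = 73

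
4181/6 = 696+5/6 = 696.83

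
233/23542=233/23542 = 0.01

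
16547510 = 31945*518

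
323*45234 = 14610582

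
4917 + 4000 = 8917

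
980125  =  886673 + 93452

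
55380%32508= 22872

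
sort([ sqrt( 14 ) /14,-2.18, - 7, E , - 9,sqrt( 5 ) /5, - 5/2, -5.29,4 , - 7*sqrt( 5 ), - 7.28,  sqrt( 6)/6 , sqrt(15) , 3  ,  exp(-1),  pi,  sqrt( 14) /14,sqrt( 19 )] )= [ - 7*sqrt( 5), - 9, - 7.28,-7, - 5.29, - 5/2, - 2.18, sqrt( 14) /14 , sqrt( 14) /14 , exp( - 1), sqrt( 6) /6,  sqrt(5 )/5, E,3 , pi, sqrt( 15),  4,  sqrt (19) ]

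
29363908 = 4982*5894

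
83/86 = 83/86 = 0.97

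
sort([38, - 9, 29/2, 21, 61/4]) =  [-9, 29/2,61/4, 21, 38 ]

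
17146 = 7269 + 9877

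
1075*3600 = 3870000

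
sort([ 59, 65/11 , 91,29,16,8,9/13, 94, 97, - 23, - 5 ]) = [  -  23,- 5,9/13,65/11, 8, 16, 29,59,91,94,  97]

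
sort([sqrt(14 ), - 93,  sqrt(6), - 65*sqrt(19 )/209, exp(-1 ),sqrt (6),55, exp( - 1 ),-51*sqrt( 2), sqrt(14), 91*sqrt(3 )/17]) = [-93,  -  51*sqrt ( 2 ) , - 65 * sqrt(19)/209, exp( - 1),exp( - 1),sqrt(6 ),sqrt(6), sqrt(14),sqrt(14),91*sqrt( 3)/17 , 55 ] 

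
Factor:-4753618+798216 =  - 2^1*11^1*23^1*7817^1  =  - 3955402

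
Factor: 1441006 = 2^1* 7^1*102929^1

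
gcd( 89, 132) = 1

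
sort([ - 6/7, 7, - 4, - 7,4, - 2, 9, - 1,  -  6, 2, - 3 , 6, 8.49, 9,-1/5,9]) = [ - 7, - 6, - 4, - 3, - 2, - 1, - 6/7, - 1/5, 2, 4,6, 7,8.49, 9, 9, 9]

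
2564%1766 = 798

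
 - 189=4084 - 4273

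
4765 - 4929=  - 164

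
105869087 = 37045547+68823540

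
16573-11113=5460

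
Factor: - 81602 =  - 2^1*40801^1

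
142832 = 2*71416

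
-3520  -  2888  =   - 6408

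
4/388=1/97 = 0.01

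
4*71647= 286588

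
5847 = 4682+1165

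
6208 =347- - 5861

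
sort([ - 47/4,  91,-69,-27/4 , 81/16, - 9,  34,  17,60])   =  [ - 69, - 47/4, - 9, - 27/4,81/16,  17, 34,60, 91 ]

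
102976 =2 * 51488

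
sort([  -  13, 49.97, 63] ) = [ - 13,49.97, 63 ] 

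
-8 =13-21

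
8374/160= 52 + 27/80 = 52.34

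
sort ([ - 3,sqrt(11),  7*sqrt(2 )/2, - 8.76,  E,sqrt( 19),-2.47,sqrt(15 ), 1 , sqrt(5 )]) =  [ - 8.76, - 3, - 2.47,1, sqrt (5) , E, sqrt( 11 ),sqrt( 15),  sqrt ( 19 ), 7*sqrt(2)/2 ]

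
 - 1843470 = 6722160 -8565630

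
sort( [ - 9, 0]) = [ - 9 , 0]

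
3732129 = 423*8823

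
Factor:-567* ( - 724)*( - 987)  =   - 2^2* 3^5*7^2*47^1* 181^1  =  - 405171396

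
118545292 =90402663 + 28142629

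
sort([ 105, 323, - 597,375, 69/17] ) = [ - 597, 69/17,105, 323, 375]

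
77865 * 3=233595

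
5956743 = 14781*403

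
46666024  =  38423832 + 8242192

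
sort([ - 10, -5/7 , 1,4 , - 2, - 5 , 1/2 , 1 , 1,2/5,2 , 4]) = [ - 10,-5,-2, - 5/7, 2/5,  1/2, 1, 1, 1, 2, 4, 4]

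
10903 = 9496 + 1407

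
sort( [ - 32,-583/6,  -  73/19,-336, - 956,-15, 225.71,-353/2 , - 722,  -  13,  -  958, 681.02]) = [ - 958,  -  956,  -  722, - 336, -353/2,-583/6, - 32, - 15, - 13,-73/19,225.71 , 681.02 ] 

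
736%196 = 148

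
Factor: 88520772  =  2^2*3^1*19^1 *199^1*1951^1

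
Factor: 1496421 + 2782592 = 4279013 = 37^1*109^1*1061^1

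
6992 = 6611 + 381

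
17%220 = 17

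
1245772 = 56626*22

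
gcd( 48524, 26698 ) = 14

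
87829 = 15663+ 72166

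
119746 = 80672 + 39074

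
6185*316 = 1954460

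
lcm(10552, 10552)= 10552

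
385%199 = 186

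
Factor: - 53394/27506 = - 33/17 = - 3^1*11^1 * 17^( - 1) 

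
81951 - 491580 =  - 409629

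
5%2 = 1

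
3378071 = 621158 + 2756913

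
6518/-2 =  - 3259/1 = - 3259.00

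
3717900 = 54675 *68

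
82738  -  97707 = -14969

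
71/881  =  71/881 =0.08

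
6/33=2/11 = 0.18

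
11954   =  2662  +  9292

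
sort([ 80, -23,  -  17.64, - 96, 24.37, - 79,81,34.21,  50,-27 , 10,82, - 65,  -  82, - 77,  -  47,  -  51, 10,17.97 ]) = [ - 96, - 82,- 79, - 77, - 65, - 51, - 47,-27, - 23,  -  17.64,10,  10, 17.97,  24.37,34.21,50,80,81, 82] 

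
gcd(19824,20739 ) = 3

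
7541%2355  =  476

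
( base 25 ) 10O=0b1010001001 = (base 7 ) 1615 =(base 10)649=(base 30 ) LJ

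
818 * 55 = 44990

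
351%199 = 152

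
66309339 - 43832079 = 22477260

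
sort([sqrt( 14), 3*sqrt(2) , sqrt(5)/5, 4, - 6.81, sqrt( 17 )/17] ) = [-6.81, sqrt( 17)/17 , sqrt( 5 ) /5, sqrt(14), 4, 3*sqrt(2 ) ]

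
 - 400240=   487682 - 887922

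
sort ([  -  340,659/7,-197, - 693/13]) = [-340,-197,  -  693/13, 659/7 ] 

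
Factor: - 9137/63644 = -2^( - 2)*7^ (-1)  *  2273^ (-1)*9137^1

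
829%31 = 23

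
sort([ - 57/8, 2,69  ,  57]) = [ - 57/8,2,57,69] 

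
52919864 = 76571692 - 23651828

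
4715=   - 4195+8910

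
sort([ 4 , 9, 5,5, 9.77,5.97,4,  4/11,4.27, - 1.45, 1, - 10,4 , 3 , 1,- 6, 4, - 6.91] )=[- 10, - 6.91, -6  ,  -  1.45, 4/11, 1, 1,3,4,4, 4, 4, 4.27,5, 5,5.97, 9, 9.77] 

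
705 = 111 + 594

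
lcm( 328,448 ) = 18368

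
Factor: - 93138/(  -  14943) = 2^1*17^( - 1)*19^2*43^1*293^( - 1)= 31046/4981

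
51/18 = 17/6 = 2.83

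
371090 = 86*4315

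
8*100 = 800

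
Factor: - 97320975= - 3^1*5^2*1049^1*1237^1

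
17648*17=300016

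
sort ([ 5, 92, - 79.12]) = [ - 79.12, 5,92 ]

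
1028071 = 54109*19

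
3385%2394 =991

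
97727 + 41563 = 139290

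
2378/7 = 339 + 5/7=339.71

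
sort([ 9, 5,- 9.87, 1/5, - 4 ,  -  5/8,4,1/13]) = [ - 9.87, - 4, - 5/8,1/13,  1/5,4,5, 9]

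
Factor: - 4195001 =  - 4195001^1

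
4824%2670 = 2154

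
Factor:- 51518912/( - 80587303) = 2^6*19^( - 1 )*103^( - 1 )*41179^( - 1 )*804983^1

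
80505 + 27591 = 108096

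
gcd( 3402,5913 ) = 81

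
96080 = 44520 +51560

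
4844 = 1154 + 3690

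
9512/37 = 257 + 3/37 = 257.08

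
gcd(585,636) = 3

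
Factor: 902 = 2^1*11^1*41^1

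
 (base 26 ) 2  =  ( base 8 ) 2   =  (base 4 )2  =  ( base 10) 2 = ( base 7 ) 2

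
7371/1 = 7371 = 7371.00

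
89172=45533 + 43639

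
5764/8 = 1441/2 = 720.50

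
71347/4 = 71347/4 =17836.75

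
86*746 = 64156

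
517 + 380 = 897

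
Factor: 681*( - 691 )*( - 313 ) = 147288723  =  3^1*227^1*313^1*691^1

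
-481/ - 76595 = 481/76595 = 0.01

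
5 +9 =14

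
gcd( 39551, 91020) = 1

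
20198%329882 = 20198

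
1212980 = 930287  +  282693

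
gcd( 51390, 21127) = 571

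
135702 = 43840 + 91862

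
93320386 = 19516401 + 73803985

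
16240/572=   28 + 56/143 = 28.39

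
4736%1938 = 860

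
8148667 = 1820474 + 6328193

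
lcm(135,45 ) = 135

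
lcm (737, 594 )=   39798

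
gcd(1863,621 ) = 621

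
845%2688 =845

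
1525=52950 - 51425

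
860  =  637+223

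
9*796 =7164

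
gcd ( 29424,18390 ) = 3678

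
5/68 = 5/68 = 0.07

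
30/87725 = 6/17545 = 0.00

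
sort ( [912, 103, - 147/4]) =[ - 147/4, 103,912] 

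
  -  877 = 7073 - 7950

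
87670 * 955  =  83724850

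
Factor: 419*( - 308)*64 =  - 2^8*7^1*11^1* 419^1 = - 8259328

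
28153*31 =872743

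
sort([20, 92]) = [20,92]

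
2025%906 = 213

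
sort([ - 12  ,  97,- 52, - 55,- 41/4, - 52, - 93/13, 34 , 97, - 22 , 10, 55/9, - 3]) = [ - 55, - 52,-52, - 22, -12,-41/4, - 93/13, - 3, 55/9, 10, 34, 97, 97 ] 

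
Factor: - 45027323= - 11^1 *557^1*7349^1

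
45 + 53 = 98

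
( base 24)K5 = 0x1E5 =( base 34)E9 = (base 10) 485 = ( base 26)IH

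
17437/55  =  317 + 2/55 = 317.04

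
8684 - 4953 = 3731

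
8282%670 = 242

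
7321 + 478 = 7799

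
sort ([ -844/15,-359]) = [ - 359,  -  844/15]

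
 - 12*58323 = - 699876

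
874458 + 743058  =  1617516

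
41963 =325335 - 283372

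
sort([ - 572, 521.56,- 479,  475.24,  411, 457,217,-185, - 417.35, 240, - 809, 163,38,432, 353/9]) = [ - 809, - 572,  -  479, - 417.35, - 185, 38, 353/9,163,217, 240, 411, 432, 457,  475.24, 521.56]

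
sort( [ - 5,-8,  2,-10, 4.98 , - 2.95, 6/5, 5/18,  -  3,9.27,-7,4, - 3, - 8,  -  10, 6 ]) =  [-10 , - 10,-8, - 8,  -  7 ,-5 ,-3,-3, - 2.95, 5/18,6/5 , 2, 4,4.98,  6 , 9.27] 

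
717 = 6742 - 6025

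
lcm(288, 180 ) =1440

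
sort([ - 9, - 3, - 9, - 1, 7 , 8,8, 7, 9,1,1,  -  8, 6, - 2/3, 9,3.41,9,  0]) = [ - 9, - 9, - 8, - 3,-1, - 2/3,0, 1,1,3.41,6,7 , 7, 8 , 8, 9, 9, 9 ]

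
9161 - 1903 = 7258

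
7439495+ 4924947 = 12364442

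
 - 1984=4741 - 6725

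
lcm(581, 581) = 581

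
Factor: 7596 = 2^2*  3^2 *211^1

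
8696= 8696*1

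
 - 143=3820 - 3963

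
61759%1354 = 829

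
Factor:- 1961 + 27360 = 11^1*2309^1 = 25399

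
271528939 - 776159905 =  - 504630966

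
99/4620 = 3/140 = 0.02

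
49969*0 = 0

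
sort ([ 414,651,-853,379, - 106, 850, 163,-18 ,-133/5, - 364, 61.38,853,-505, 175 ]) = [ - 853, - 505, - 364, - 106, - 133/5, - 18,61.38, 163,175, 379, 414, 651,850,853 ] 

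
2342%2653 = 2342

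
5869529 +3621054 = 9490583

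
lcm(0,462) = 0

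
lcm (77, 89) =6853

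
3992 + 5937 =9929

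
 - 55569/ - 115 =483 + 24/115 = 483.21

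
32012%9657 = 3041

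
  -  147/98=  -  2 + 1/2 = - 1.50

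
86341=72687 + 13654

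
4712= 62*76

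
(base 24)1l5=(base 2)10000111101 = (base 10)1085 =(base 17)3ce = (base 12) 765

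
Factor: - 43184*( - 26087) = 2^4*19^1*1373^1*2699^1 = 1126541008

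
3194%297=224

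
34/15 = 34/15 = 2.27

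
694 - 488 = 206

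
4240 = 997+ 3243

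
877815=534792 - -343023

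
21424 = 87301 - 65877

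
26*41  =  1066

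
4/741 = 4/741=0.01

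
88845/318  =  279+41/106=279.39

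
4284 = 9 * 476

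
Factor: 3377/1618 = 2^ ( - 1) * 11^1 * 307^1*809^(  -  1 ) 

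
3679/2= 3679/2 = 1839.50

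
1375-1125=250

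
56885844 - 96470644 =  - 39584800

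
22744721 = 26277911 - 3533190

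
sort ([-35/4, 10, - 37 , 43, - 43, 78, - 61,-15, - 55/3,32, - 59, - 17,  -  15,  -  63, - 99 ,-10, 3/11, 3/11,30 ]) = [ - 99, - 63, - 61 , - 59,-43,- 37, - 55/3, - 17, -15, - 15, -10, - 35/4, 3/11,3/11, 10,30 , 32,43, 78]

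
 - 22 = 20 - 42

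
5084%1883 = 1318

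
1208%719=489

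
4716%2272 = 172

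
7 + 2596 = 2603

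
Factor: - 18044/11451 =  - 2^2*3^( - 1 )*11^( - 1)*13^1 =- 52/33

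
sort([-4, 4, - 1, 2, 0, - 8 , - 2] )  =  [ - 8, - 4, - 2  , - 1,0,2, 4]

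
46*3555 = 163530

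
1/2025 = 1/2025 =0.00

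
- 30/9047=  - 1+9017/9047  =  - 0.00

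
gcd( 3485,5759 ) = 1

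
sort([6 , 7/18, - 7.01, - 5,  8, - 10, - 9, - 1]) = [ - 10, -9, - 7.01,  -  5, - 1, 7/18,6,8]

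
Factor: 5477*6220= 34066940 = 2^2*5^1*311^1 * 5477^1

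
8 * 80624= 644992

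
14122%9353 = 4769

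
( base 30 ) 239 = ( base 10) 1899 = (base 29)27E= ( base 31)1U8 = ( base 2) 11101101011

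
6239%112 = 79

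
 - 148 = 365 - 513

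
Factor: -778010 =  - 2^1 * 5^1*77801^1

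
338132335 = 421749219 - 83616884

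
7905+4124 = 12029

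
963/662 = 963/662=1.45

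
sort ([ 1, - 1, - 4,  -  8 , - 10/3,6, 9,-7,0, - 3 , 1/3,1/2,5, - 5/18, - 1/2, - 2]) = [ - 8, - 7, - 4, - 10/3, - 3,-2,-1, - 1/2, - 5/18, 0,1/3, 1/2, 1,5,6,9 ] 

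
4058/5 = 4058/5 = 811.60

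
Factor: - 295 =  - 5^1*59^1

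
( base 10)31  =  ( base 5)111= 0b11111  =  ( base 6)51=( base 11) 29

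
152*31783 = 4831016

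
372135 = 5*74427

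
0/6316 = 0 = 0.00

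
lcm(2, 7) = 14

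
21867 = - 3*( - 7289 ) 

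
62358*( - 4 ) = - 249432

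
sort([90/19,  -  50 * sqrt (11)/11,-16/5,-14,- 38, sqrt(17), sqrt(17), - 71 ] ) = [ - 71, - 38, - 50* sqrt( 11)/11, -14, - 16/5,sqrt (17),sqrt(17), 90/19 ] 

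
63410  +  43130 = 106540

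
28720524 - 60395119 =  - 31674595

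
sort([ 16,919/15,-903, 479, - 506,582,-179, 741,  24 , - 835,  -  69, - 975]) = [ - 975, - 903,-835, - 506, -179, - 69,16,24, 919/15, 479,582, 741]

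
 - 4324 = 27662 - 31986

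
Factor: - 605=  - 5^1*11^2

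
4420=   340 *13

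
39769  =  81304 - 41535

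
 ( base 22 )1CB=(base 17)2AB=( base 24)17F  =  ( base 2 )1011110111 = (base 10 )759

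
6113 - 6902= -789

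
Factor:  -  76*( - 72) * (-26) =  - 2^6*3^2*13^1 *19^1 = - 142272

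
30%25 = 5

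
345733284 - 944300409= - 598567125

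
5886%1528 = 1302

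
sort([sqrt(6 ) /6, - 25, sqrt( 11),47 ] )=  [ - 25, sqrt(6)/6,sqrt (11 ), 47 ] 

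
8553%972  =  777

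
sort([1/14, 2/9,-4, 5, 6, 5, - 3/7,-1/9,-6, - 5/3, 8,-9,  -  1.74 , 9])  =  [- 9, - 6, - 4, - 1.74,-5/3, - 3/7, - 1/9 , 1/14, 2/9, 5, 5, 6, 8,9] 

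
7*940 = 6580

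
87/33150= 29/11050  =  0.00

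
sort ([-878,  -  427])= [ - 878, - 427]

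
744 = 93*8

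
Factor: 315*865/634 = 272475/634 = 2^( - 1)*3^2*5^2*7^1 *173^1*317^(- 1) 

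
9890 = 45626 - 35736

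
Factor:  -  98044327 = - 98044327^1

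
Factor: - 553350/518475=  - 2^1*7^1* 17^1*223^ (- 1 )= - 238/223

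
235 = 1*235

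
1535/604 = 2 + 327/604 = 2.54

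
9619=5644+3975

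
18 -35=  - 17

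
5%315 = 5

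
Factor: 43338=2^1 * 3^1*31^1* 233^1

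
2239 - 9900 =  - 7661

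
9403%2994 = 421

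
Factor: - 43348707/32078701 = -3^2*29^1*307^1*541^1*1297^(  -  1)*24733^(  -  1)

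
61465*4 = 245860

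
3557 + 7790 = 11347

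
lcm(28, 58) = 812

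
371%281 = 90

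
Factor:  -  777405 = -3^1*5^1*51827^1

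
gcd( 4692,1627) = 1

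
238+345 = 583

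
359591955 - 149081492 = 210510463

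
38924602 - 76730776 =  - 37806174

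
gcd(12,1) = 1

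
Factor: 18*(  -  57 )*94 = - 2^2*3^3*19^1*47^1 =- 96444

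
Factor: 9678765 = 3^1*5^1*271^1*2381^1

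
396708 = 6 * 66118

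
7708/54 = 142+ 20/27 = 142.74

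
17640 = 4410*4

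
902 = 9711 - 8809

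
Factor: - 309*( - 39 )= 12051 = 3^2*13^1*103^1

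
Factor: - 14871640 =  - 2^3 *5^1*7^1*53113^1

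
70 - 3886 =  - 3816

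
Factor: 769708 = 2^2*337^1  *  571^1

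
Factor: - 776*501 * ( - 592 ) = 2^7*3^1*37^1*97^1*167^1= 230155392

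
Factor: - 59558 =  - 2^1*97^1*307^1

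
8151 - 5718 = 2433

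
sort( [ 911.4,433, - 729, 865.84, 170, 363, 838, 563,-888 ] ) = [ - 888, - 729,170,363,433,563,838 , 865.84, 911.4 ] 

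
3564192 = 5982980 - 2418788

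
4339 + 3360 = 7699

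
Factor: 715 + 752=1467  =  3^2*163^1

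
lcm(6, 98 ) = 294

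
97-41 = 56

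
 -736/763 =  - 1 + 27/763 = - 0.96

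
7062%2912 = 1238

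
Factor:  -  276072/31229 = - 2^3 * 3^1*11^ ( - 1)*17^( - 1 )*167^( - 1 )*11503^1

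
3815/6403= 3815/6403 = 0.60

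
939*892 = 837588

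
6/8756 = 3/4378   =  0.00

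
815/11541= 815/11541 =0.07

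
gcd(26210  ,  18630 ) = 10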